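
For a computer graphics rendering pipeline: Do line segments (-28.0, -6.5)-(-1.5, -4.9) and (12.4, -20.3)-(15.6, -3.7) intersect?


Cross products: d1=714.8, d2=280.02, d3=-430.34, d4=4.44
d1*d2 < 0 and d3*d4 < 0? no

No, they don't intersect


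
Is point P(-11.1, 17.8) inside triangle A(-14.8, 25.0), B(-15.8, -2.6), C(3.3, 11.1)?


Cross products: AB x AP = 109.32, BC x BP = 325.25, CA x CP = 78.89
All same sign? yes

Yes, inside


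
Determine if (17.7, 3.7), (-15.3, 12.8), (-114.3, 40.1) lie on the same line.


Cross product: ((-15.3)-17.7)*(40.1-3.7) - (12.8-3.7)*((-114.3)-17.7)
= 0

Yes, collinear


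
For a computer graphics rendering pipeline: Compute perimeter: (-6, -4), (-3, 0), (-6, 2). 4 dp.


Sides: (-6, -4)->(-3, 0): sqrt(25) = 5, (-3, 0)->(-6, 2): sqrt(13) = 3.605551, (-6, 2)->(-6, -4): sqrt(36) = 6
Sum = 14.605551
Perimeter = 14.6056

14.6056


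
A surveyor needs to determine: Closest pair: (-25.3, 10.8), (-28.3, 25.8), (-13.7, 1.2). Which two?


d(P0,P1) = 15.2971, d(P0,P2) = 15.0572, d(P1,P2) = 28.6063
Closest: P0 and P2

Closest pair: (-25.3, 10.8) and (-13.7, 1.2), distance = 15.0572


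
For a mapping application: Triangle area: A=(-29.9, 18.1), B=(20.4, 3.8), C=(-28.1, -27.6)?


Area = |x_A(y_B-y_C) + x_B(y_C-y_A) + x_C(y_A-y_B)|/2
= |(-938.86) + (-932.28) + (-401.83)|/2
= 2272.97/2 = 1136.485

1136.485


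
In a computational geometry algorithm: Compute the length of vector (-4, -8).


|u| = sqrt((-4)^2 + (-8)^2) = sqrt(80) = 8.9443

8.9443


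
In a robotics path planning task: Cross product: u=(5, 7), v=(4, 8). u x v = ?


u x v = u_x*v_y - u_y*v_x = 5*8 - 7*4
= 40 - 28 = 12

12


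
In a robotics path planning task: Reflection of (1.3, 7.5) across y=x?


Reflection over y=x: (x,y) -> (y,x)
(1.3, 7.5) -> (7.5, 1.3)

(7.5, 1.3)


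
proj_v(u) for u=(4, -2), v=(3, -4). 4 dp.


u.v = 20, |v| = sqrt(25) = 5
Scalar projection = u.v / |v| = 20 / sqrt(25) = 4

4


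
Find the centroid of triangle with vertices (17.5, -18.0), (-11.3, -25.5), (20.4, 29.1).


Centroid = ((x_A+x_B+x_C)/3, (y_A+y_B+y_C)/3)
= ((17.5+(-11.3)+20.4)/3, ((-18)+(-25.5)+29.1)/3)
= (8.8667, -4.8)

(8.8667, -4.8)


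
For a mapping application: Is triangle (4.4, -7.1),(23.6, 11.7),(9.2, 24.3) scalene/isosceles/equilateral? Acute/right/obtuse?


Side lengths squared: AB^2=722.08, BC^2=366.12, CA^2=1009
Sorted: [366.12, 722.08, 1009]
By sides: Scalene, By angles: Acute

Scalene, Acute


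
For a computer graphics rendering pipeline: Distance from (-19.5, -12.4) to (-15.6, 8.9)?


dx=3.9, dy=21.3
d^2 = 3.9^2 + 21.3^2 = 468.9
d = sqrt(468.9) = 21.6541

21.6541


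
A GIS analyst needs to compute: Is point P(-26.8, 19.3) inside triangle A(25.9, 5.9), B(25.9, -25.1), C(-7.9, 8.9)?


Cross products: AB x AP = -1633.7, BC x BP = 291.08, CA x CP = 294.82
All same sign? no

No, outside


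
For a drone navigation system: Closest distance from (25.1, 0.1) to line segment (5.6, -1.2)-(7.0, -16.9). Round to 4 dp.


Project P onto AB: t = 0.0277 (clamped to [0,1])
Closest point on segment: (5.6388, -1.6354)
Distance: 19.5384

19.5384


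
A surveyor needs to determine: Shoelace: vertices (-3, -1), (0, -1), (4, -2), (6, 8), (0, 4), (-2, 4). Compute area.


Shoelace sum: ((-3)*(-1) - 0*(-1)) + (0*(-2) - 4*(-1)) + (4*8 - 6*(-2)) + (6*4 - 0*8) + (0*4 - (-2)*4) + ((-2)*(-1) - (-3)*4)
= 97
Area = |97|/2 = 48.5

48.5


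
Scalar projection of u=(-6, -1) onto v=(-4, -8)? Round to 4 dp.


u.v = 32, |v| = sqrt(80) = 8.9443
Scalar projection = u.v / |v| = 32 / sqrt(80) = 3.5777

3.5777


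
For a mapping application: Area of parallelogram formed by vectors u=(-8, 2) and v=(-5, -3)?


|u x v| = |(-8)*(-3) - 2*(-5)|
= |24 - (-10)| = 34

34


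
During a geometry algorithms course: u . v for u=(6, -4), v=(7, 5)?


u . v = u_x*v_x + u_y*v_y = 6*7 + (-4)*5
= 42 + (-20) = 22

22


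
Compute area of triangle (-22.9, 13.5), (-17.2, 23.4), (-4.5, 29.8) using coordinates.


Area = |x_A(y_B-y_C) + x_B(y_C-y_A) + x_C(y_A-y_B)|/2
= |146.56 + (-280.36) + 44.55|/2
= 89.25/2 = 44.625

44.625


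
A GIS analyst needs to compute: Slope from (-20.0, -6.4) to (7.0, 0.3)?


slope = (y2-y1)/(x2-x1) = (0.3-(-6.4))/(7-(-20)) = 6.7/27 = 0.2481

0.2481


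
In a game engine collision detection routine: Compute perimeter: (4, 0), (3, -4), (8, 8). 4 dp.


Sides: (4, 0)->(3, -4): sqrt(17) = 4.123106, (3, -4)->(8, 8): sqrt(169) = 13, (8, 8)->(4, 0): sqrt(80) = 8.944272
Sum = 26.067378
Perimeter = 26.0674

26.0674


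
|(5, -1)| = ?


|u| = sqrt(5^2 + (-1)^2) = sqrt(26) = 5.099

5.099


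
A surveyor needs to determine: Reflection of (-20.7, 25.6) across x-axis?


Reflection over x-axis: (x,y) -> (x,-y)
(-20.7, 25.6) -> (-20.7, -25.6)

(-20.7, -25.6)


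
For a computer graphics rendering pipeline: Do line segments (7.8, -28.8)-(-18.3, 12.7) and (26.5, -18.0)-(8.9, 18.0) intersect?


Cross products: d1=863.28, d2=1072.48, d3=-1057.93, d4=-1267.13
d1*d2 < 0 and d3*d4 < 0? no

No, they don't intersect


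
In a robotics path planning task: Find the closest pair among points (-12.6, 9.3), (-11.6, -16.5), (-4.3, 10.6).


d(P0,P1) = 25.8194, d(P0,P2) = 8.4012, d(P1,P2) = 28.066
Closest: P0 and P2

Closest pair: (-12.6, 9.3) and (-4.3, 10.6), distance = 8.4012


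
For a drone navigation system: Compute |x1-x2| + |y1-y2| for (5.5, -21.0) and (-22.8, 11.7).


|5.5-(-22.8)| + |(-21)-11.7| = 28.3 + 32.7 = 61

61


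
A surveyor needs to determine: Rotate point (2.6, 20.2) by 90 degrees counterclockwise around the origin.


90° CCW: (x,y) -> (-y, x)
(2.6,20.2) -> (-20.2, 2.6)

(-20.2, 2.6)


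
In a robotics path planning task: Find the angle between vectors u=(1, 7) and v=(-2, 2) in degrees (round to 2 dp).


u.v = 12, |u| = sqrt(50) = 7.0711, |v| = sqrt(8) = 2.8284
cos(theta) = u.v/(|u||v|) = 12/sqrt(400) = 0.6
theta = acos(0.6) = 53.13 degrees

53.13 degrees


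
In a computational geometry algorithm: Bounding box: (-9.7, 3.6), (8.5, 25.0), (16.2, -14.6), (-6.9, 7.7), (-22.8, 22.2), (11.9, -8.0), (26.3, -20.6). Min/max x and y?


x range: [-22.8, 26.3]
y range: [-20.6, 25]
Bounding box: (-22.8,-20.6) to (26.3,25)

(-22.8,-20.6) to (26.3,25)


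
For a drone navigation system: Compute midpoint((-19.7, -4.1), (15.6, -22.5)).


M = (((-19.7)+15.6)/2, ((-4.1)+(-22.5))/2)
= (-2.05, -13.3)

(-2.05, -13.3)


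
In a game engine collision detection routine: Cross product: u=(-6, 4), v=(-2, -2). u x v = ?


u x v = u_x*v_y - u_y*v_x = (-6)*(-2) - 4*(-2)
= 12 - (-8) = 20

20


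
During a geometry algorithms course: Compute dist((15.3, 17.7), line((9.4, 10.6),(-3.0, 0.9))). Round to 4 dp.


|cross product| = 30.81
|line direction| = sqrt(247.85) = 15.7433
Distance = 30.81/sqrt(247.85) = 1.957

1.957


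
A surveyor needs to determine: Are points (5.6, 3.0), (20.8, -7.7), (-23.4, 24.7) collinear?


Cross product: (20.8-5.6)*(24.7-3) - ((-7.7)-3)*((-23.4)-5.6)
= 19.54

No, not collinear


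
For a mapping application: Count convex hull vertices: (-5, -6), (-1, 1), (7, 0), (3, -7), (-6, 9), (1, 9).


Convex hull vertices (CCW): (-6, 9), (-5, -6), (3, -7), (7, 0), (1, 9)
Count = 5

5


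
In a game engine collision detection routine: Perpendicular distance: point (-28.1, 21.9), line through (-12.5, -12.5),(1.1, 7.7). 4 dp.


|cross product| = 782.96
|line direction| = sqrt(593) = 24.3516
Distance = 782.96/sqrt(593) = 32.1523

32.1523


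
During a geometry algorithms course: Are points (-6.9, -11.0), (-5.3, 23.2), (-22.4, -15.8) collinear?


Cross product: ((-5.3)-(-6.9))*((-15.8)-(-11)) - (23.2-(-11))*((-22.4)-(-6.9))
= 522.42

No, not collinear


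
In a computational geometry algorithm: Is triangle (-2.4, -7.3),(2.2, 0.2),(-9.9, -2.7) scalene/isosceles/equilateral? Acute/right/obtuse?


Side lengths squared: AB^2=77.41, BC^2=154.82, CA^2=77.41
Sorted: [77.41, 77.41, 154.82]
By sides: Isosceles, By angles: Right

Isosceles, Right


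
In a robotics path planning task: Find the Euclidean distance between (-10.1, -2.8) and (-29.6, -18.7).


dx=-19.5, dy=-15.9
d^2 = (-19.5)^2 + (-15.9)^2 = 633.06
d = sqrt(633.06) = 25.1607

25.1607


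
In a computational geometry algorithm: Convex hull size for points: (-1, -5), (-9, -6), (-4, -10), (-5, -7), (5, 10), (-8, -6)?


Convex hull vertices (CCW): (-9, -6), (-4, -10), (-1, -5), (5, 10)
Count = 4

4


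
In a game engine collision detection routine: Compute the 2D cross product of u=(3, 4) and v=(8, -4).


u x v = u_x*v_y - u_y*v_x = 3*(-4) - 4*8
= (-12) - 32 = -44

-44


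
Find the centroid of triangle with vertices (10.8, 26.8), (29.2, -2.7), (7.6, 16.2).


Centroid = ((x_A+x_B+x_C)/3, (y_A+y_B+y_C)/3)
= ((10.8+29.2+7.6)/3, (26.8+(-2.7)+16.2)/3)
= (15.8667, 13.4333)

(15.8667, 13.4333)


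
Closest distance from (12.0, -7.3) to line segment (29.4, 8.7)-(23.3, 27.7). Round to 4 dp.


Project P onto AB: t = 0 (clamped to [0,1])
Closest point on segment: (29.4, 8.7)
Distance: 23.6381

23.6381


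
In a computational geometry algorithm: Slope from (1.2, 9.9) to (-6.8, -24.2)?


slope = (y2-y1)/(x2-x1) = ((-24.2)-9.9)/((-6.8)-1.2) = (-34.1)/(-8) = 4.2625

4.2625


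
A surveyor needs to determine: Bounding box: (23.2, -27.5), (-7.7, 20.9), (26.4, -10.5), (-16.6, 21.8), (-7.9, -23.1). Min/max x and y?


x range: [-16.6, 26.4]
y range: [-27.5, 21.8]
Bounding box: (-16.6,-27.5) to (26.4,21.8)

(-16.6,-27.5) to (26.4,21.8)


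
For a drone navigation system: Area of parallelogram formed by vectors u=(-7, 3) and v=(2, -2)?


|u x v| = |(-7)*(-2) - 3*2|
= |14 - 6| = 8

8


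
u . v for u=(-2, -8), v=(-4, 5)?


u . v = u_x*v_x + u_y*v_y = (-2)*(-4) + (-8)*5
= 8 + (-40) = -32

-32


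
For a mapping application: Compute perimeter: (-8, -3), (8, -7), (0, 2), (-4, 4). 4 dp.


Sides: (-8, -3)->(8, -7): sqrt(272) = 16.492423, (8, -7)->(0, 2): sqrt(145) = 12.041595, (0, 2)->(-4, 4): sqrt(20) = 4.472136, (-4, 4)->(-8, -3): sqrt(65) = 8.062258
Sum = 41.068412
Perimeter = 41.0684

41.0684


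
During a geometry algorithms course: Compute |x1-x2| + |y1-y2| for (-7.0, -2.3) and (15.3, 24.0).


|(-7)-15.3| + |(-2.3)-24| = 22.3 + 26.3 = 48.6

48.6


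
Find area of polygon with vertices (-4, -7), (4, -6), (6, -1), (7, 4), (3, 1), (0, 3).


Shoelace sum: ((-4)*(-6) - 4*(-7)) + (4*(-1) - 6*(-6)) + (6*4 - 7*(-1)) + (7*1 - 3*4) + (3*3 - 0*1) + (0*(-7) - (-4)*3)
= 131
Area = |131|/2 = 65.5

65.5


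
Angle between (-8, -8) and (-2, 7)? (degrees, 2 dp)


u.v = -40, |u| = sqrt(128) = 11.3137, |v| = sqrt(53) = 7.2801
cos(theta) = u.v/(|u||v|) = -40/sqrt(6784) = -0.485643
theta = acos(-0.485643) = 119.05 degrees

119.05 degrees


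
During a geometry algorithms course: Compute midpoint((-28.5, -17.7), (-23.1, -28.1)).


M = (((-28.5)+(-23.1))/2, ((-17.7)+(-28.1))/2)
= (-25.8, -22.9)

(-25.8, -22.9)


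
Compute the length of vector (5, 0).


|u| = sqrt(5^2 + 0^2) = sqrt(25) = 5

5


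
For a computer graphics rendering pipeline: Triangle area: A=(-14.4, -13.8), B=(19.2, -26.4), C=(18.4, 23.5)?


Area = |x_A(y_B-y_C) + x_B(y_C-y_A) + x_C(y_A-y_B)|/2
= |718.56 + 716.16 + 231.84|/2
= 1666.56/2 = 833.28

833.28


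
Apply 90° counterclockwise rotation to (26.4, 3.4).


90° CCW: (x,y) -> (-y, x)
(26.4,3.4) -> (-3.4, 26.4)

(-3.4, 26.4)


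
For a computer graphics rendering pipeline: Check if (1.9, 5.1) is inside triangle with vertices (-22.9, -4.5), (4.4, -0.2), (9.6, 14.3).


Cross products: AB x AP = 155.44, BC x BP = 63.81, CA x CP = 154.24
All same sign? yes

Yes, inside


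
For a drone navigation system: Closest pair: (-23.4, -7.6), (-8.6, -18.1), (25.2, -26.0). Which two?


d(P0,P1) = 18.1463, d(P0,P2) = 51.9665, d(P1,P2) = 34.7109
Closest: P0 and P1

Closest pair: (-23.4, -7.6) and (-8.6, -18.1), distance = 18.1463


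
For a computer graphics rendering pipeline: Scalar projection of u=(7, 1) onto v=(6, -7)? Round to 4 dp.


u.v = 35, |v| = sqrt(85) = 9.2195
Scalar projection = u.v / |v| = 35 / sqrt(85) = 3.7963

3.7963


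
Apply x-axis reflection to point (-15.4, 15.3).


Reflection over x-axis: (x,y) -> (x,-y)
(-15.4, 15.3) -> (-15.4, -15.3)

(-15.4, -15.3)


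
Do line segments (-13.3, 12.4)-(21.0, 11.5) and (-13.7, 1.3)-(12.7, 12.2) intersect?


Cross products: d1=288.68, d2=-108.95, d3=-381.09, d4=16.54
d1*d2 < 0 and d3*d4 < 0? yes

Yes, they intersect


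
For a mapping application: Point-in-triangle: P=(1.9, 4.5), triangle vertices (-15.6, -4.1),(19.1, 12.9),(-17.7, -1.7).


Cross products: AB x AP = 0.92, BC x BP = 58, CA x CP = 60.06
All same sign? yes

Yes, inside


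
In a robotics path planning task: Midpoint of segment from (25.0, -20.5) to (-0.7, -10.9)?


M = ((25+(-0.7))/2, ((-20.5)+(-10.9))/2)
= (12.15, -15.7)

(12.15, -15.7)


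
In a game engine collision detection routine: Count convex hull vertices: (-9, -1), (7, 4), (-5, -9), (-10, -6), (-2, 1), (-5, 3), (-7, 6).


Convex hull vertices (CCW): (-10, -6), (-5, -9), (7, 4), (-7, 6), (-9, -1)
Count = 5

5


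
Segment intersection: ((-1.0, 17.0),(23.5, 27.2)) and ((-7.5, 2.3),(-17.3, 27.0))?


Cross products: d1=-304.61, d2=-1009.72, d3=-293.85, d4=411.26
d1*d2 < 0 and d3*d4 < 0? no

No, they don't intersect


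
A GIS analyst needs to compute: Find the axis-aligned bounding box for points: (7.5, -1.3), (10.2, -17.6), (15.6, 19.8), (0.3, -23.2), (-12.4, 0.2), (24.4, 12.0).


x range: [-12.4, 24.4]
y range: [-23.2, 19.8]
Bounding box: (-12.4,-23.2) to (24.4,19.8)

(-12.4,-23.2) to (24.4,19.8)


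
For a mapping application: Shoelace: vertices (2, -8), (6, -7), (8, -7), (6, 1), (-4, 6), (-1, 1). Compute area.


Shoelace sum: (2*(-7) - 6*(-8)) + (6*(-7) - 8*(-7)) + (8*1 - 6*(-7)) + (6*6 - (-4)*1) + ((-4)*1 - (-1)*6) + ((-1)*(-8) - 2*1)
= 146
Area = |146|/2 = 73

73


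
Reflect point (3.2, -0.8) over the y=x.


Reflection over y=x: (x,y) -> (y,x)
(3.2, -0.8) -> (-0.8, 3.2)

(-0.8, 3.2)


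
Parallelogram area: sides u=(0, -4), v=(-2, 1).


|u x v| = |0*1 - (-4)*(-2)|
= |0 - 8| = 8

8


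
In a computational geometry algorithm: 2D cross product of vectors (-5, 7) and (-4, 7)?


u x v = u_x*v_y - u_y*v_x = (-5)*7 - 7*(-4)
= (-35) - (-28) = -7

-7


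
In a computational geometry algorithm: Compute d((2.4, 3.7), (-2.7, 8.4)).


dx=-5.1, dy=4.7
d^2 = (-5.1)^2 + 4.7^2 = 48.1
d = sqrt(48.1) = 6.9354

6.9354


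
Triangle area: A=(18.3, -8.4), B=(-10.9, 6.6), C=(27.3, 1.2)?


Area = |x_A(y_B-y_C) + x_B(y_C-y_A) + x_C(y_A-y_B)|/2
= |98.82 + (-104.64) + (-409.5)|/2
= 415.32/2 = 207.66

207.66


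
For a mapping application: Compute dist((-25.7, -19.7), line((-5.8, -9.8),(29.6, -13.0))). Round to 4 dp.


|cross product| = 414.14
|line direction| = sqrt(1263.4) = 35.5443
Distance = 414.14/sqrt(1263.4) = 11.6514

11.6514


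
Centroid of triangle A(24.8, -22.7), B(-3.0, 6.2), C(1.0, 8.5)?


Centroid = ((x_A+x_B+x_C)/3, (y_A+y_B+y_C)/3)
= ((24.8+(-3)+1)/3, ((-22.7)+6.2+8.5)/3)
= (7.6, -2.6667)

(7.6, -2.6667)


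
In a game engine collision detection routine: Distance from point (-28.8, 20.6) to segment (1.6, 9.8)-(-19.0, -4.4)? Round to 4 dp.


Project P onto AB: t = 0.7554 (clamped to [0,1])
Closest point on segment: (-13.9612, -0.9267)
Distance: 26.1455

26.1455


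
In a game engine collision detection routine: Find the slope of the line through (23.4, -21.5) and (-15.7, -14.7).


slope = (y2-y1)/(x2-x1) = ((-14.7)-(-21.5))/((-15.7)-23.4) = 6.8/(-39.1) = -0.1739

-0.1739


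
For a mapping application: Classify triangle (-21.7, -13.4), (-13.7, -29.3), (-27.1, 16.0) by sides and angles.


Side lengths squared: AB^2=316.81, BC^2=2231.65, CA^2=893.52
Sorted: [316.81, 893.52, 2231.65]
By sides: Scalene, By angles: Obtuse

Scalene, Obtuse


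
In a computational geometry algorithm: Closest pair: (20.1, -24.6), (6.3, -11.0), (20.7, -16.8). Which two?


d(P0,P1) = 19.3752, d(P0,P2) = 7.823, d(P1,P2) = 15.5242
Closest: P0 and P2

Closest pair: (20.1, -24.6) and (20.7, -16.8), distance = 7.823


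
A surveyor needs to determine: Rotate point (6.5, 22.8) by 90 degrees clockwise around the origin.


90° CW: (x,y) -> (y, -x)
(6.5,22.8) -> (22.8, -6.5)

(22.8, -6.5)


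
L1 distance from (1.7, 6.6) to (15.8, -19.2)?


|1.7-15.8| + |6.6-(-19.2)| = 14.1 + 25.8 = 39.9

39.9


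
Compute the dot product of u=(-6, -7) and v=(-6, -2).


u . v = u_x*v_x + u_y*v_y = (-6)*(-6) + (-7)*(-2)
= 36 + 14 = 50

50


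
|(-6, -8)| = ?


|u| = sqrt((-6)^2 + (-8)^2) = sqrt(100) = 10

10


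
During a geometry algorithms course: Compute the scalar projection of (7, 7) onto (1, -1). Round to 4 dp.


u.v = 0, |v| = sqrt(2) = 1.4142
Scalar projection = u.v / |v| = 0 / sqrt(2) = 0

0


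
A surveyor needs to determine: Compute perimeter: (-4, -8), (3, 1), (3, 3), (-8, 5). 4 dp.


Sides: (-4, -8)->(3, 1): sqrt(130) = 11.401754, (3, 1)->(3, 3): sqrt(4) = 2, (3, 3)->(-8, 5): sqrt(125) = 11.18034, (-8, 5)->(-4, -8): sqrt(185) = 13.601471
Sum = 38.183565
Perimeter = 38.1836

38.1836


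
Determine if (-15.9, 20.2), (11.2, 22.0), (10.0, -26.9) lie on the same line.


Cross product: (11.2-(-15.9))*((-26.9)-20.2) - (22-20.2)*(10-(-15.9))
= -1323.03

No, not collinear


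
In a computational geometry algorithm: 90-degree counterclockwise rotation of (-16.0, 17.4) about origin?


90° CCW: (x,y) -> (-y, x)
(-16,17.4) -> (-17.4, -16)

(-17.4, -16)


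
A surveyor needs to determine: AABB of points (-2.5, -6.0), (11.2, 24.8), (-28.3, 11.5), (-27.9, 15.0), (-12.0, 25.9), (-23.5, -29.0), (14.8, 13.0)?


x range: [-28.3, 14.8]
y range: [-29, 25.9]
Bounding box: (-28.3,-29) to (14.8,25.9)

(-28.3,-29) to (14.8,25.9)


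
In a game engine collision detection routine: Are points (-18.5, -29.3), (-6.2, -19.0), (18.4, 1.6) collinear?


Cross product: ((-6.2)-(-18.5))*(1.6-(-29.3)) - ((-19)-(-29.3))*(18.4-(-18.5))
= 0

Yes, collinear


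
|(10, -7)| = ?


|u| = sqrt(10^2 + (-7)^2) = sqrt(149) = 12.2066

12.2066


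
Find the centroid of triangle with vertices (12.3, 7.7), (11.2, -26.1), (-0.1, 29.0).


Centroid = ((x_A+x_B+x_C)/3, (y_A+y_B+y_C)/3)
= ((12.3+11.2+(-0.1))/3, (7.7+(-26.1)+29)/3)
= (7.8, 3.5333)

(7.8, 3.5333)


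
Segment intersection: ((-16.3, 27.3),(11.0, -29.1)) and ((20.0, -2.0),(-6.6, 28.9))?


Cross products: d1=342.29, d2=998.96, d3=1247.43, d4=590.76
d1*d2 < 0 and d3*d4 < 0? no

No, they don't intersect


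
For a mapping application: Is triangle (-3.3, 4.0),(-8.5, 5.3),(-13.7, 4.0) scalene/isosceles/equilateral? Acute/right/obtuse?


Side lengths squared: AB^2=28.73, BC^2=28.73, CA^2=108.16
Sorted: [28.73, 28.73, 108.16]
By sides: Isosceles, By angles: Obtuse

Isosceles, Obtuse


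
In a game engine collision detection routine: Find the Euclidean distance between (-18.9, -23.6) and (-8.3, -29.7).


dx=10.6, dy=-6.1
d^2 = 10.6^2 + (-6.1)^2 = 149.57
d = sqrt(149.57) = 12.2299

12.2299


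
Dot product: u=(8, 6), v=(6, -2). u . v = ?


u . v = u_x*v_x + u_y*v_y = 8*6 + 6*(-2)
= 48 + (-12) = 36

36


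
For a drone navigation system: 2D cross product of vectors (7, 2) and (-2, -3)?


u x v = u_x*v_y - u_y*v_x = 7*(-3) - 2*(-2)
= (-21) - (-4) = -17

-17


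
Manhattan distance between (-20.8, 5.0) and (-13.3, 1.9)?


|(-20.8)-(-13.3)| + |5-1.9| = 7.5 + 3.1 = 10.6

10.6


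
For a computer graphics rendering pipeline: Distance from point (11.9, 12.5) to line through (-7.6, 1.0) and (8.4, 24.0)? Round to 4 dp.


|cross product| = 264.5
|line direction| = sqrt(785) = 28.0179
Distance = 264.5/sqrt(785) = 9.4404

9.4404


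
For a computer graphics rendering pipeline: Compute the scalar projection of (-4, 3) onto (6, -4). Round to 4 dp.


u.v = -36, |v| = sqrt(52) = 7.2111
Scalar projection = u.v / |v| = -36 / sqrt(52) = -4.9923

-4.9923


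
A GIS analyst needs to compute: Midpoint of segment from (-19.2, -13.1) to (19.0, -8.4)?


M = (((-19.2)+19)/2, ((-13.1)+(-8.4))/2)
= (-0.1, -10.75)

(-0.1, -10.75)


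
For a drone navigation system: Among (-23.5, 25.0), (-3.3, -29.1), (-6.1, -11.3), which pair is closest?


d(P0,P1) = 57.7482, d(P0,P2) = 40.2548, d(P1,P2) = 18.0189
Closest: P1 and P2

Closest pair: (-3.3, -29.1) and (-6.1, -11.3), distance = 18.0189


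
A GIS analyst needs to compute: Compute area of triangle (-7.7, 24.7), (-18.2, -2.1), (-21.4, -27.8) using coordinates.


Area = |x_A(y_B-y_C) + x_B(y_C-y_A) + x_C(y_A-y_B)|/2
= |(-197.89) + 955.5 + (-573.52)|/2
= 184.09/2 = 92.045

92.045


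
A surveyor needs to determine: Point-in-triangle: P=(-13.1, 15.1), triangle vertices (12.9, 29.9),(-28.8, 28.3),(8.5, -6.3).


Cross products: AB x AP = 575.56, BC x BP = 50.86, CA x CP = 876.08
All same sign? yes

Yes, inside


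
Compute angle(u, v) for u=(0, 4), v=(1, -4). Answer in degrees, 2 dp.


u.v = -16, |u| = sqrt(16) = 4, |v| = sqrt(17) = 4.1231
cos(theta) = u.v/(|u||v|) = -16/sqrt(272) = -0.970143
theta = acos(-0.970143) = 165.96 degrees

165.96 degrees


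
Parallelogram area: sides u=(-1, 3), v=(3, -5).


|u x v| = |(-1)*(-5) - 3*3|
= |5 - 9| = 4

4


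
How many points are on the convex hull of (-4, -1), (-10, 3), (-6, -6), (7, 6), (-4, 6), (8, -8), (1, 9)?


Convex hull vertices (CCW): (-10, 3), (-6, -6), (8, -8), (7, 6), (1, 9)
Count = 5

5


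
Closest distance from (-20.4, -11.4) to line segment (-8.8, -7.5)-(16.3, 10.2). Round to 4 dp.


Project P onto AB: t = 0 (clamped to [0,1])
Closest point on segment: (-8.8, -7.5)
Distance: 12.2381

12.2381


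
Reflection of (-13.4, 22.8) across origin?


Reflection over origin: (x,y) -> (-x,-y)
(-13.4, 22.8) -> (13.4, -22.8)

(13.4, -22.8)


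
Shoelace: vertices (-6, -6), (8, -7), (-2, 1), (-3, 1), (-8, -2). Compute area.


Shoelace sum: ((-6)*(-7) - 8*(-6)) + (8*1 - (-2)*(-7)) + ((-2)*1 - (-3)*1) + ((-3)*(-2) - (-8)*1) + ((-8)*(-6) - (-6)*(-2))
= 135
Area = |135|/2 = 67.5

67.5


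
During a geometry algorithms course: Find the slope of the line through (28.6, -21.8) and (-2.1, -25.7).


slope = (y2-y1)/(x2-x1) = ((-25.7)-(-21.8))/((-2.1)-28.6) = (-3.9)/(-30.7) = 0.127

0.127


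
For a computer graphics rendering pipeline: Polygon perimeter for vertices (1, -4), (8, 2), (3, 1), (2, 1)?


Sides: (1, -4)->(8, 2): sqrt(85) = 9.219544, (8, 2)->(3, 1): sqrt(26) = 5.09902, (3, 1)->(2, 1): sqrt(1) = 1, (2, 1)->(1, -4): sqrt(26) = 5.09902
Sum = 20.417584
Perimeter = 20.4176

20.4176


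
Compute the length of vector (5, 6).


|u| = sqrt(5^2 + 6^2) = sqrt(61) = 7.8102

7.8102


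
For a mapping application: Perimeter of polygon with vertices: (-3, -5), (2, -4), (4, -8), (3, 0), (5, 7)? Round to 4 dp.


Sides: (-3, -5)->(2, -4): sqrt(26) = 5.09902, (2, -4)->(4, -8): sqrt(20) = 4.472136, (4, -8)->(3, 0): sqrt(65) = 8.062258, (3, 0)->(5, 7): sqrt(53) = 7.28011, (5, 7)->(-3, -5): sqrt(208) = 14.422205
Sum = 39.335729
Perimeter = 39.3357

39.3357


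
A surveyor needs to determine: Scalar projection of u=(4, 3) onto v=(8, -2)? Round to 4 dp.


u.v = 26, |v| = sqrt(68) = 8.2462
Scalar projection = u.v / |v| = 26 / sqrt(68) = 3.153

3.153


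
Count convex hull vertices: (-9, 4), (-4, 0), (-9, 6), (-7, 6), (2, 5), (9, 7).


Convex hull vertices (CCW): (-9, 4), (-4, 0), (9, 7), (-9, 6)
Count = 4

4


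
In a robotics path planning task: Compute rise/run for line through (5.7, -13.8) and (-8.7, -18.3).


slope = (y2-y1)/(x2-x1) = ((-18.3)-(-13.8))/((-8.7)-5.7) = (-4.5)/(-14.4) = 0.3125

0.3125


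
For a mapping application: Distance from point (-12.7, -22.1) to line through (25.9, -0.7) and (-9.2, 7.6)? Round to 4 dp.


|cross product| = 1071.52
|line direction| = sqrt(1300.9) = 36.068
Distance = 1071.52/sqrt(1300.9) = 29.7083

29.7083


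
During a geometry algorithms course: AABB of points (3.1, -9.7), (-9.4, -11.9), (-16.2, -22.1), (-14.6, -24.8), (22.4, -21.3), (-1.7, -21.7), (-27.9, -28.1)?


x range: [-27.9, 22.4]
y range: [-28.1, -9.7]
Bounding box: (-27.9,-28.1) to (22.4,-9.7)

(-27.9,-28.1) to (22.4,-9.7)


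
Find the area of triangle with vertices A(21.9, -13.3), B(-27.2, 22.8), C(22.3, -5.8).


Area = |x_A(y_B-y_C) + x_B(y_C-y_A) + x_C(y_A-y_B)|/2
= |626.34 + (-204) + (-805.03)|/2
= 382.69/2 = 191.345

191.345


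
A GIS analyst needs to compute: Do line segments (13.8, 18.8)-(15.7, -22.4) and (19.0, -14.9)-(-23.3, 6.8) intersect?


Cross products: d1=-1312.67, d2=388.86, d3=150.21, d4=-1551.32
d1*d2 < 0 and d3*d4 < 0? yes

Yes, they intersect


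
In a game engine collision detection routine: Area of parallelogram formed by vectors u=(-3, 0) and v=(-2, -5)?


|u x v| = |(-3)*(-5) - 0*(-2)|
= |15 - 0| = 15

15


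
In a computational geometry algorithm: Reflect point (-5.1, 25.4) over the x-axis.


Reflection over x-axis: (x,y) -> (x,-y)
(-5.1, 25.4) -> (-5.1, -25.4)

(-5.1, -25.4)


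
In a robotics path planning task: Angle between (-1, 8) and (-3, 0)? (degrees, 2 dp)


u.v = 3, |u| = sqrt(65) = 8.0623, |v| = sqrt(9) = 3
cos(theta) = u.v/(|u||v|) = 3/sqrt(585) = 0.124035
theta = acos(0.124035) = 82.87 degrees

82.87 degrees


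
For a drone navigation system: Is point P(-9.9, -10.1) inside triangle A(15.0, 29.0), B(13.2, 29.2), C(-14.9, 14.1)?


Cross products: AB x AP = 75.36, BC x BP = 755.52, CA x CP = -798.08
All same sign? no

No, outside


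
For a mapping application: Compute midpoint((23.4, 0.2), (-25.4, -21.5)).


M = ((23.4+(-25.4))/2, (0.2+(-21.5))/2)
= (-1, -10.65)

(-1, -10.65)


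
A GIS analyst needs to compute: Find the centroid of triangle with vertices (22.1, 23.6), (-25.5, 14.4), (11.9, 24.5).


Centroid = ((x_A+x_B+x_C)/3, (y_A+y_B+y_C)/3)
= ((22.1+(-25.5)+11.9)/3, (23.6+14.4+24.5)/3)
= (2.8333, 20.8333)

(2.8333, 20.8333)


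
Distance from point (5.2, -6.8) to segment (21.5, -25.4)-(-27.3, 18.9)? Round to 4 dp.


Project P onto AB: t = 0.3728 (clamped to [0,1])
Closest point on segment: (3.3073, -8.8849)
Distance: 2.8159

2.8159


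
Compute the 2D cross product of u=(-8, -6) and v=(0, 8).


u x v = u_x*v_y - u_y*v_x = (-8)*8 - (-6)*0
= (-64) - 0 = -64

-64


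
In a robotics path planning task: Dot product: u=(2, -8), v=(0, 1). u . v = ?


u . v = u_x*v_x + u_y*v_y = 2*0 + (-8)*1
= 0 + (-8) = -8

-8


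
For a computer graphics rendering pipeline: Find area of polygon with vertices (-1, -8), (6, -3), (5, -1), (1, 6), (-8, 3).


Shoelace sum: ((-1)*(-3) - 6*(-8)) + (6*(-1) - 5*(-3)) + (5*6 - 1*(-1)) + (1*3 - (-8)*6) + ((-8)*(-8) - (-1)*3)
= 209
Area = |209|/2 = 104.5

104.5


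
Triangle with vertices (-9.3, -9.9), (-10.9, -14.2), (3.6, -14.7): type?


Side lengths squared: AB^2=21.05, BC^2=210.5, CA^2=189.45
Sorted: [21.05, 189.45, 210.5]
By sides: Scalene, By angles: Right

Scalene, Right


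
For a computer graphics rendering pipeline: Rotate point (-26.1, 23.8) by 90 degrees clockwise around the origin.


90° CW: (x,y) -> (y, -x)
(-26.1,23.8) -> (23.8, 26.1)

(23.8, 26.1)


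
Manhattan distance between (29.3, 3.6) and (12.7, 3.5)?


|29.3-12.7| + |3.6-3.5| = 16.6 + 0.1 = 16.7

16.7


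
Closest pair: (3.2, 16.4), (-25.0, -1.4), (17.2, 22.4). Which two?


d(P0,P1) = 33.3479, d(P0,P2) = 15.2315, d(P1,P2) = 48.4487
Closest: P0 and P2

Closest pair: (3.2, 16.4) and (17.2, 22.4), distance = 15.2315


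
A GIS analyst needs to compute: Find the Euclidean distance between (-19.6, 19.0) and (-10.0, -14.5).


dx=9.6, dy=-33.5
d^2 = 9.6^2 + (-33.5)^2 = 1214.41
d = sqrt(1214.41) = 34.8484

34.8484


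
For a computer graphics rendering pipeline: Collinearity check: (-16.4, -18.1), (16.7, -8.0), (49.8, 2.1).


Cross product: (16.7-(-16.4))*(2.1-(-18.1)) - ((-8)-(-18.1))*(49.8-(-16.4))
= 0

Yes, collinear


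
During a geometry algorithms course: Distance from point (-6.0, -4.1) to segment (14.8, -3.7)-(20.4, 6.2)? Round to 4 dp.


Project P onto AB: t = 0 (clamped to [0,1])
Closest point on segment: (14.8, -3.7)
Distance: 20.8038

20.8038


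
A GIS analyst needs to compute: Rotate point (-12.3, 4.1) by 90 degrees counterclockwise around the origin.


90° CCW: (x,y) -> (-y, x)
(-12.3,4.1) -> (-4.1, -12.3)

(-4.1, -12.3)


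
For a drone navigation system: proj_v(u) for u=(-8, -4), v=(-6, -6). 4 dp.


u.v = 72, |v| = sqrt(72) = 8.4853
Scalar projection = u.v / |v| = 72 / sqrt(72) = 8.4853

8.4853


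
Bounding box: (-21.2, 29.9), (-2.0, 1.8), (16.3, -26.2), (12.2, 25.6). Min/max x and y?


x range: [-21.2, 16.3]
y range: [-26.2, 29.9]
Bounding box: (-21.2,-26.2) to (16.3,29.9)

(-21.2,-26.2) to (16.3,29.9)


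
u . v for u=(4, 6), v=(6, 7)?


u . v = u_x*v_x + u_y*v_y = 4*6 + 6*7
= 24 + 42 = 66

66


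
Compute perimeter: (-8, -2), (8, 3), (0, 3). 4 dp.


Sides: (-8, -2)->(8, 3): sqrt(281) = 16.763055, (8, 3)->(0, 3): sqrt(64) = 8, (0, 3)->(-8, -2): sqrt(89) = 9.433981
Sum = 34.197036
Perimeter = 34.197

34.197


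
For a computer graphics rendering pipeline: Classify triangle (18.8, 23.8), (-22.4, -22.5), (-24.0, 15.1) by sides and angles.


Side lengths squared: AB^2=3841.13, BC^2=1416.32, CA^2=1907.53
Sorted: [1416.32, 1907.53, 3841.13]
By sides: Scalene, By angles: Obtuse

Scalene, Obtuse


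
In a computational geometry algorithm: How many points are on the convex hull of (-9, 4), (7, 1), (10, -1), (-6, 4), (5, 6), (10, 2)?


Convex hull vertices (CCW): (-9, 4), (10, -1), (10, 2), (5, 6)
Count = 4

4


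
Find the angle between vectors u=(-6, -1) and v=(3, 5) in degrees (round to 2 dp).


u.v = -23, |u| = sqrt(37) = 6.0828, |v| = sqrt(34) = 5.831
cos(theta) = u.v/(|u||v|) = -23/sqrt(1258) = -0.648466
theta = acos(-0.648466) = 130.43 degrees

130.43 degrees


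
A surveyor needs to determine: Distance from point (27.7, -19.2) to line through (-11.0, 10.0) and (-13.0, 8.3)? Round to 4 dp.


|cross product| = 124.19
|line direction| = sqrt(6.89) = 2.6249
Distance = 124.19/sqrt(6.89) = 47.3126

47.3126


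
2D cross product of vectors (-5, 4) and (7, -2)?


u x v = u_x*v_y - u_y*v_x = (-5)*(-2) - 4*7
= 10 - 28 = -18

-18


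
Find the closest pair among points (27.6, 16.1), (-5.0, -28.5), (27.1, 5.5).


d(P0,P1) = 55.2442, d(P0,P2) = 10.6118, d(P1,P2) = 46.7591
Closest: P0 and P2

Closest pair: (27.6, 16.1) and (27.1, 5.5), distance = 10.6118


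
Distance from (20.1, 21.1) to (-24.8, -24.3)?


dx=-44.9, dy=-45.4
d^2 = (-44.9)^2 + (-45.4)^2 = 4077.17
d = sqrt(4077.17) = 63.8527

63.8527


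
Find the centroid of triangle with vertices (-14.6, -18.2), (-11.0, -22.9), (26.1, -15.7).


Centroid = ((x_A+x_B+x_C)/3, (y_A+y_B+y_C)/3)
= (((-14.6)+(-11)+26.1)/3, ((-18.2)+(-22.9)+(-15.7))/3)
= (0.1667, -18.9333)

(0.1667, -18.9333)


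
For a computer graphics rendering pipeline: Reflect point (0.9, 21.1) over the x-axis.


Reflection over x-axis: (x,y) -> (x,-y)
(0.9, 21.1) -> (0.9, -21.1)

(0.9, -21.1)


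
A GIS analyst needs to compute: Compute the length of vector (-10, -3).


|u| = sqrt((-10)^2 + (-3)^2) = sqrt(109) = 10.4403

10.4403


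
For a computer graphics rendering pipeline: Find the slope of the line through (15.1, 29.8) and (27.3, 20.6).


slope = (y2-y1)/(x2-x1) = (20.6-29.8)/(27.3-15.1) = (-9.2)/12.2 = -0.7541

-0.7541


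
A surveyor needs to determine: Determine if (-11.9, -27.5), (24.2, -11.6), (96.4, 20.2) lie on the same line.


Cross product: (24.2-(-11.9))*(20.2-(-27.5)) - ((-11.6)-(-27.5))*(96.4-(-11.9))
= 0

Yes, collinear


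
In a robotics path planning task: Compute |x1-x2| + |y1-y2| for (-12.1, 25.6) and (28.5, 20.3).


|(-12.1)-28.5| + |25.6-20.3| = 40.6 + 5.3 = 45.9

45.9


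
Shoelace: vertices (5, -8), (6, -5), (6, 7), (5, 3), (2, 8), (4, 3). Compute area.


Shoelace sum: (5*(-5) - 6*(-8)) + (6*7 - 6*(-5)) + (6*3 - 5*7) + (5*8 - 2*3) + (2*3 - 4*8) + (4*(-8) - 5*3)
= 39
Area = |39|/2 = 19.5

19.5


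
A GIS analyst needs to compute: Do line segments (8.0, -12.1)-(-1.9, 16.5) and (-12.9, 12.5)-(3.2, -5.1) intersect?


Cross products: d1=-28.22, d2=258, d3=354.2, d4=67.98
d1*d2 < 0 and d3*d4 < 0? no

No, they don't intersect


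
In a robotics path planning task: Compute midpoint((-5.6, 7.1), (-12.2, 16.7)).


M = (((-5.6)+(-12.2))/2, (7.1+16.7)/2)
= (-8.9, 11.9)

(-8.9, 11.9)


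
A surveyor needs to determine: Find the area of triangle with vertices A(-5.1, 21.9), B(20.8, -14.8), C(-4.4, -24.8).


Area = |x_A(y_B-y_C) + x_B(y_C-y_A) + x_C(y_A-y_B)|/2
= |(-51) + (-971.36) + (-161.48)|/2
= 1183.84/2 = 591.92

591.92


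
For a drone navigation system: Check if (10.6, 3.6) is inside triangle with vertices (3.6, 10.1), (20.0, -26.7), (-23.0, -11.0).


Cross products: AB x AP = 151, BC x BP = -1155.32, CA x CP = -320.6
All same sign? no

No, outside


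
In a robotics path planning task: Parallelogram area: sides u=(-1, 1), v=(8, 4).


|u x v| = |(-1)*4 - 1*8|
= |(-4) - 8| = 12

12


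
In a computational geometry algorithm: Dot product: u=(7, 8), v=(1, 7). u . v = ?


u . v = u_x*v_x + u_y*v_y = 7*1 + 8*7
= 7 + 56 = 63

63


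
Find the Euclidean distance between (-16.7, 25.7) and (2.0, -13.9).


dx=18.7, dy=-39.6
d^2 = 18.7^2 + (-39.6)^2 = 1917.85
d = sqrt(1917.85) = 43.7933

43.7933


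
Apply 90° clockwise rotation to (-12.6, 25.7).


90° CW: (x,y) -> (y, -x)
(-12.6,25.7) -> (25.7, 12.6)

(25.7, 12.6)


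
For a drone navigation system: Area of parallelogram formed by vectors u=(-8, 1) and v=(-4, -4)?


|u x v| = |(-8)*(-4) - 1*(-4)|
= |32 - (-4)| = 36

36


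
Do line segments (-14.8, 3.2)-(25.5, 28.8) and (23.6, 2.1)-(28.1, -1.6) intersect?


Cross products: d1=-137.13, d2=127.18, d3=-1027.37, d4=-1291.68
d1*d2 < 0 and d3*d4 < 0? no

No, they don't intersect


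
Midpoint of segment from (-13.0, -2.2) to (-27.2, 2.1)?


M = (((-13)+(-27.2))/2, ((-2.2)+2.1)/2)
= (-20.1, -0.05)

(-20.1, -0.05)


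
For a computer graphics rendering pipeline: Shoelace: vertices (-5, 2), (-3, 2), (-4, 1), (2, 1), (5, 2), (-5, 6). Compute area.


Shoelace sum: ((-5)*2 - (-3)*2) + ((-3)*1 - (-4)*2) + ((-4)*1 - 2*1) + (2*2 - 5*1) + (5*6 - (-5)*2) + ((-5)*2 - (-5)*6)
= 54
Area = |54|/2 = 27

27


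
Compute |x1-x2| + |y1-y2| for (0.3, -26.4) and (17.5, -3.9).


|0.3-17.5| + |(-26.4)-(-3.9)| = 17.2 + 22.5 = 39.7

39.7


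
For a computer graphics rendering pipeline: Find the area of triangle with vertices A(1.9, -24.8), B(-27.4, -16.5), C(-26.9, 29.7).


Area = |x_A(y_B-y_C) + x_B(y_C-y_A) + x_C(y_A-y_B)|/2
= |(-87.78) + (-1493.3) + 223.27|/2
= 1357.81/2 = 678.905

678.905


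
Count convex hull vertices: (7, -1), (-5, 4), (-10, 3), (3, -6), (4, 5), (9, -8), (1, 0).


Convex hull vertices (CCW): (-10, 3), (3, -6), (9, -8), (7, -1), (4, 5), (-5, 4)
Count = 6

6


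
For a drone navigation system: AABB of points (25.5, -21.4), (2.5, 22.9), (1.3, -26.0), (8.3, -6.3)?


x range: [1.3, 25.5]
y range: [-26, 22.9]
Bounding box: (1.3,-26) to (25.5,22.9)

(1.3,-26) to (25.5,22.9)


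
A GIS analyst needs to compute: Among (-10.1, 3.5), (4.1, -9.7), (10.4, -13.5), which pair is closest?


d(P0,P1) = 19.3876, d(P0,P2) = 26.6317, d(P1,P2) = 7.3573
Closest: P1 and P2

Closest pair: (4.1, -9.7) and (10.4, -13.5), distance = 7.3573


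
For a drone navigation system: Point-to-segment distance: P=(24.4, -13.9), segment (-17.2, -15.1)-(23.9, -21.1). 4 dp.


Project P onto AB: t = 0.9869 (clamped to [0,1])
Closest point on segment: (23.3604, -21.0212)
Distance: 7.1967

7.1967


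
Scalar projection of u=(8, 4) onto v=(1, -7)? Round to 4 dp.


u.v = -20, |v| = sqrt(50) = 7.0711
Scalar projection = u.v / |v| = -20 / sqrt(50) = -2.8284

-2.8284


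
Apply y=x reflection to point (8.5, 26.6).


Reflection over y=x: (x,y) -> (y,x)
(8.5, 26.6) -> (26.6, 8.5)

(26.6, 8.5)


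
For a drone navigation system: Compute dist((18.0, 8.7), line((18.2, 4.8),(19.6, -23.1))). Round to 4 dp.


|cross product| = 0.12
|line direction| = sqrt(780.37) = 27.9351
Distance = 0.12/sqrt(780.37) = 0.0043

0.0043


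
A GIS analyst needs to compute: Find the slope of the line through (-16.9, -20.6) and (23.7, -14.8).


slope = (y2-y1)/(x2-x1) = ((-14.8)-(-20.6))/(23.7-(-16.9)) = 5.8/40.6 = 0.1429

0.1429


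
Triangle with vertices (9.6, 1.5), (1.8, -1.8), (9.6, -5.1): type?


Side lengths squared: AB^2=71.73, BC^2=71.73, CA^2=43.56
Sorted: [43.56, 71.73, 71.73]
By sides: Isosceles, By angles: Acute

Isosceles, Acute


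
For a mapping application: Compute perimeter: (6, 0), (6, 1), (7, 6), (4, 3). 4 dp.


Sides: (6, 0)->(6, 1): sqrt(1) = 1, (6, 1)->(7, 6): sqrt(26) = 5.09902, (7, 6)->(4, 3): sqrt(18) = 4.242641, (4, 3)->(6, 0): sqrt(13) = 3.605551
Sum = 13.947212
Perimeter = 13.9472

13.9472


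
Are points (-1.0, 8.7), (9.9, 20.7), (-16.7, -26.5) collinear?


Cross product: (9.9-(-1))*((-26.5)-8.7) - (20.7-8.7)*((-16.7)-(-1))
= -195.28

No, not collinear


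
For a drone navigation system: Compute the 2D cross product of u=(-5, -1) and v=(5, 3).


u x v = u_x*v_y - u_y*v_x = (-5)*3 - (-1)*5
= (-15) - (-5) = -10

-10


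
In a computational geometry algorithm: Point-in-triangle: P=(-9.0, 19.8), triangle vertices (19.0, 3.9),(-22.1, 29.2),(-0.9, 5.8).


Cross products: AB x AP = 54.91, BC x BP = 107.26, CA x CP = 263.21
All same sign? yes

Yes, inside


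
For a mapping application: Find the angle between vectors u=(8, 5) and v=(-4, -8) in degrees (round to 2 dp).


u.v = -72, |u| = sqrt(89) = 9.434, |v| = sqrt(80) = 8.9443
cos(theta) = u.v/(|u||v|) = -72/sqrt(7120) = -0.853282
theta = acos(-0.853282) = 148.57 degrees

148.57 degrees


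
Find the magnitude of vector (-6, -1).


|u| = sqrt((-6)^2 + (-1)^2) = sqrt(37) = 6.0828

6.0828


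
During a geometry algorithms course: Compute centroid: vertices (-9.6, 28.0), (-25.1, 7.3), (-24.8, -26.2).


Centroid = ((x_A+x_B+x_C)/3, (y_A+y_B+y_C)/3)
= (((-9.6)+(-25.1)+(-24.8))/3, (28+7.3+(-26.2))/3)
= (-19.8333, 3.0333)

(-19.8333, 3.0333)


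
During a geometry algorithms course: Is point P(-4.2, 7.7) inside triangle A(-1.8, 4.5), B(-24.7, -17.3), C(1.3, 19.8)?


Cross products: AB x AP = -125.6, BC x BP = -110.55, CA x CP = -46.64
All same sign? yes

Yes, inside


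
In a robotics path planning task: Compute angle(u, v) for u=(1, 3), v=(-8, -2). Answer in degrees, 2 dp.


u.v = -14, |u| = sqrt(10) = 3.1623, |v| = sqrt(68) = 8.2462
cos(theta) = u.v/(|u||v|) = -14/sqrt(680) = -0.536875
theta = acos(-0.536875) = 122.47 degrees

122.47 degrees


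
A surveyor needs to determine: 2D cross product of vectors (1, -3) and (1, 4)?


u x v = u_x*v_y - u_y*v_x = 1*4 - (-3)*1
= 4 - (-3) = 7

7


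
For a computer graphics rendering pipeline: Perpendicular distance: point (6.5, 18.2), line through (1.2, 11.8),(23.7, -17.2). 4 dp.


|cross product| = 297.7
|line direction| = sqrt(1347.25) = 36.7049
Distance = 297.7/sqrt(1347.25) = 8.1106

8.1106


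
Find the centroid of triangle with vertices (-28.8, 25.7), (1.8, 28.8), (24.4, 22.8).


Centroid = ((x_A+x_B+x_C)/3, (y_A+y_B+y_C)/3)
= (((-28.8)+1.8+24.4)/3, (25.7+28.8+22.8)/3)
= (-0.8667, 25.7667)

(-0.8667, 25.7667)


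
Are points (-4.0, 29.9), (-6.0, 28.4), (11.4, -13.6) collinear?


Cross product: ((-6)-(-4))*((-13.6)-29.9) - (28.4-29.9)*(11.4-(-4))
= 110.1

No, not collinear


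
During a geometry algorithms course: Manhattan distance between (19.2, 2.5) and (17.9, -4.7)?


|19.2-17.9| + |2.5-(-4.7)| = 1.3 + 7.2 = 8.5

8.5


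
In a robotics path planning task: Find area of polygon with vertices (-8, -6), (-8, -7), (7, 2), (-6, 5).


Shoelace sum: ((-8)*(-7) - (-8)*(-6)) + ((-8)*2 - 7*(-7)) + (7*5 - (-6)*2) + ((-6)*(-6) - (-8)*5)
= 164
Area = |164|/2 = 82

82
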